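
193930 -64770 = 129160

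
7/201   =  7/201= 0.03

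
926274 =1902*487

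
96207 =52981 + 43226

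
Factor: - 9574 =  -2^1*4787^1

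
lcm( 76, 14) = 532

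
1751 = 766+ 985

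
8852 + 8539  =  17391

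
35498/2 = 17749 = 17749.00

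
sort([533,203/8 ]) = [ 203/8, 533 ]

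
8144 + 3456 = 11600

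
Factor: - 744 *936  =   - 2^6*3^3*13^1*31^1=- 696384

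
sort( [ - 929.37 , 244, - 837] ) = [ - 929.37, - 837, 244] 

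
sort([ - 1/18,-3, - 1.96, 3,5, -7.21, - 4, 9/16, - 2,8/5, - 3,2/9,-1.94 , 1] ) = [ - 7.21, - 4, - 3, - 3, - 2, - 1.96, - 1.94, - 1/18, 2/9, 9/16,1,8/5, 3,5 ] 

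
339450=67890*5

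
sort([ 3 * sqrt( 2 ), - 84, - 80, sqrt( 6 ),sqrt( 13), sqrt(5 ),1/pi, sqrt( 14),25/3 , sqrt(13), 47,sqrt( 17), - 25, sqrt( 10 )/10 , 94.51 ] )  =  [-84,  -  80,-25, sqrt( 10)/10, 1/pi, sqrt (5),sqrt( 6),sqrt( 13), sqrt( 13), sqrt( 14),sqrt( 17 ), 3*sqrt( 2), 25/3, 47 , 94.51 ] 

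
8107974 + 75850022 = 83957996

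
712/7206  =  356/3603 = 0.10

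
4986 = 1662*3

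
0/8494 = 0 = 0.00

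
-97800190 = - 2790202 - 95009988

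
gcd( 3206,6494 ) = 2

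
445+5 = 450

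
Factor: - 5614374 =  - 2^1*3^1 * 397^1 * 2357^1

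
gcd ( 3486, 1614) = 6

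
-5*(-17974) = 89870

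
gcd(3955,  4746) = 791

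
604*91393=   55201372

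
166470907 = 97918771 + 68552136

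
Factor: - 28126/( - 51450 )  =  3^ ( - 1)*5^( - 2)*41^1 = 41/75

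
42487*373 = 15847651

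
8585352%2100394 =183776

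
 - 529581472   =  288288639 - 817870111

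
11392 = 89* 128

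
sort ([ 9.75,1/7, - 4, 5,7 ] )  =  [- 4,1/7,  5,  7, 9.75 ]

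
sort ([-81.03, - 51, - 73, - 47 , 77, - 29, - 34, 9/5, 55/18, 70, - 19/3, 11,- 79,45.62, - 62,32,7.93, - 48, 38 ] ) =[ - 81.03,-79,-73, - 62, - 51,-48,  -  47, - 34, - 29, - 19/3, 9/5, 55/18,7.93,11, 32, 38,45.62, 70,77]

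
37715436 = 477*79068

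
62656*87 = 5451072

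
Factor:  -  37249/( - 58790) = 2^ (-1) * 5^( - 1 )*193^2*5879^( - 1)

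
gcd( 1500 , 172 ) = 4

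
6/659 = 6/659 = 0.01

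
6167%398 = 197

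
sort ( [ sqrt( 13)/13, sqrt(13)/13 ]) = [ sqrt(13 )/13, sqrt( 13) /13 ] 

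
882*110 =97020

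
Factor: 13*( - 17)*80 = -17680 = - 2^4*5^1*13^1*17^1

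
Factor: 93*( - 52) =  - 4836 = - 2^2*3^1 * 13^1*31^1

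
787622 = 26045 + 761577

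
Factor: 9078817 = 11^1*825347^1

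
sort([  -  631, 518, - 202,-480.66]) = [ - 631,- 480.66,-202,518]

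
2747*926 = 2543722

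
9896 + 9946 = 19842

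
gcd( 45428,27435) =1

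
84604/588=21151/147 = 143.88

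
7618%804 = 382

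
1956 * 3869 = 7567764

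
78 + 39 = 117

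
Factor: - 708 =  - 2^2*3^1*59^1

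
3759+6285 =10044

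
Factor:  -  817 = - 19^1*43^1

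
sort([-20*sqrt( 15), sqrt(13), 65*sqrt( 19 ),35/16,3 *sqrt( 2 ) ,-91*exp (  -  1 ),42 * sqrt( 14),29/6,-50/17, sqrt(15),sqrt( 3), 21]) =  [ - 20*  sqrt( 15),- 91* exp(-1), - 50/17,sqrt(3), 35/16,sqrt( 13), sqrt( 15 ), 3 * sqrt( 2 ),  29/6, 21,  42 * sqrt(14), 65*sqrt(19 ) ]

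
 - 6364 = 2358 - 8722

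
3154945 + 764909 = 3919854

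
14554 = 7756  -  - 6798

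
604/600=1 + 1/150= 1.01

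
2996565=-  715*(-4191)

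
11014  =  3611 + 7403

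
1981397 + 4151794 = 6133191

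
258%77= 27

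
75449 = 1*75449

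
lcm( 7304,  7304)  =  7304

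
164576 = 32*5143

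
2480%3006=2480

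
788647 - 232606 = 556041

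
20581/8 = 20581/8 =2572.62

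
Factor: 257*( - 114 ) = -29298 = -2^1*3^1 * 19^1*257^1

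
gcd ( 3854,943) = 41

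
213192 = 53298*4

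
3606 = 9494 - 5888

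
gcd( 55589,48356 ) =1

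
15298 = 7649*2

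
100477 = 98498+1979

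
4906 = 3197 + 1709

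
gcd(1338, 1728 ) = 6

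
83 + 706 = 789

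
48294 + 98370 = 146664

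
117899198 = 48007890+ 69891308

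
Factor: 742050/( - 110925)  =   -2^1*29^ ( - 1)*97^1 =- 194/29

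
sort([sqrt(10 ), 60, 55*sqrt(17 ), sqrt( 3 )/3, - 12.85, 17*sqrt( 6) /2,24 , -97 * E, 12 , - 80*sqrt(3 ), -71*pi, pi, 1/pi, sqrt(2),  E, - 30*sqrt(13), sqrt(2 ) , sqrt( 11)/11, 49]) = [ - 97*E, - 71*pi, - 80*sqrt( 3), - 30*sqrt (13 ), - 12.85,sqrt(11)/11 , 1/pi, sqrt(3 )/3, sqrt(2), sqrt(2 ), E, pi, sqrt(10),12,  17*sqrt( 6)/2, 24, 49, 60,55 * sqrt(17) ] 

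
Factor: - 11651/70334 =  - 2^(-1 )*11^( - 1 )*23^(-1)*61^1*139^( - 1)*191^1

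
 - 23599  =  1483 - 25082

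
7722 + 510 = 8232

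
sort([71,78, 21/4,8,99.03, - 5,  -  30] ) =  [ - 30, - 5, 21/4,8, 71,78, 99.03]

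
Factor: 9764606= 2^1*103^1* 107^1*443^1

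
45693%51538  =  45693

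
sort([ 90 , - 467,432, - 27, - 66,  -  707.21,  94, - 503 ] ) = [ - 707.21, - 503,-467, - 66, - 27,90, 94 , 432]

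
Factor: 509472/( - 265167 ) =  - 928/483 = - 2^5*3^( - 1 )*7^(  -  1 )*23^( -1 )*29^1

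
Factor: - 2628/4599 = - 4/7  =  - 2^2 * 7^( - 1 ) 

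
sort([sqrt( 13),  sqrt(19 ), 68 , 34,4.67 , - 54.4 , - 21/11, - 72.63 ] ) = [-72.63 , - 54.4,- 21/11 , sqrt( 13) , sqrt(19),4.67 , 34,68]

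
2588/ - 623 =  - 2588/623=- 4.15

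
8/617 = 8/617 = 0.01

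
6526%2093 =247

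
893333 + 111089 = 1004422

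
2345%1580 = 765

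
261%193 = 68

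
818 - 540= 278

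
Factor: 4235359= 1249^1*3391^1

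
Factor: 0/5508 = 0^1 = 0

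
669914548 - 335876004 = 334038544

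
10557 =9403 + 1154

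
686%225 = 11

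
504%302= 202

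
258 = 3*86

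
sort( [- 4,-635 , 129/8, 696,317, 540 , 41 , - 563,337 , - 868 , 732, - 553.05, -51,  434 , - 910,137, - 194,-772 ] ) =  [ - 910, - 868, - 772, - 635 , - 563, - 553.05,-194, - 51 , - 4, 129/8, 41,137,317,337,434, 540,696,732]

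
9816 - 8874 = 942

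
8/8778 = 4/4389= 0.00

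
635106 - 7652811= - 7017705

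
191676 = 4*47919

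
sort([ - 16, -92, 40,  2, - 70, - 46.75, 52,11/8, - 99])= [ - 99, - 92, - 70, - 46.75, - 16,11/8, 2,  40, 52 ] 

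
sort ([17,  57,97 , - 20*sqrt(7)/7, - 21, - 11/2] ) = [ - 21, - 20*sqrt (7 ) /7, - 11/2 , 17, 57, 97] 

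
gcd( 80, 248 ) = 8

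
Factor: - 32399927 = -7^2*67^1*71^1*139^1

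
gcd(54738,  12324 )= 6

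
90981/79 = 90981/79 = 1151.66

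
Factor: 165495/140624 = 2^ ( -4)*3^1 * 5^1*47^( - 1)*59^1 = 885/752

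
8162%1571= 307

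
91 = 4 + 87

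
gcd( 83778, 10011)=3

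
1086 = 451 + 635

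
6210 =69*90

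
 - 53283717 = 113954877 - 167238594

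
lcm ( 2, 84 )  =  84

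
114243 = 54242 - - 60001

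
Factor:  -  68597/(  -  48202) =2^(- 1)*7^( - 1 )*11^(-1 )*313^( - 1)*68597^1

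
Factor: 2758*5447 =15022826 = 2^1* 7^1*13^1*197^1*419^1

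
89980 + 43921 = 133901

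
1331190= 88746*15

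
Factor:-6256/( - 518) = 2^3* 7^(-1)*17^1*23^1*37^( - 1) = 3128/259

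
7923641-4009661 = 3913980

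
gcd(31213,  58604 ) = 637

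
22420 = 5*4484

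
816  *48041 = 39201456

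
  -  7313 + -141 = - 7454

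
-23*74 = -1702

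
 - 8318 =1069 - 9387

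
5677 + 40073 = 45750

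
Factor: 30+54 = 2^2  *3^1*7^1 = 84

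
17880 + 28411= 46291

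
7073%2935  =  1203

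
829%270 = 19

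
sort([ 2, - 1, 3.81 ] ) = [ - 1,2,3.81]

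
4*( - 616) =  - 2464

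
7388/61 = 121+7/61 = 121.11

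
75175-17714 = 57461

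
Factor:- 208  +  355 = 3^1*7^2 = 147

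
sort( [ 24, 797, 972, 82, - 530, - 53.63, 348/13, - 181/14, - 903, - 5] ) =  [ - 903, - 530 ,  -  53.63, - 181/14, - 5, 24, 348/13 , 82,797, 972 ]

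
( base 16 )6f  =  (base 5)421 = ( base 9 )133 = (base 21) 56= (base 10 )111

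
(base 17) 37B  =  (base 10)997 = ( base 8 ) 1745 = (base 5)12442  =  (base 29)15b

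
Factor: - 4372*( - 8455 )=36965260 = 2^2*5^1*19^1 *89^1*1093^1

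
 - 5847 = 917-6764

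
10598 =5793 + 4805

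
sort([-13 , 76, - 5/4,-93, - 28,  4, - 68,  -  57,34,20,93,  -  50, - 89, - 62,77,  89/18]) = [-93,  -  89,- 68, - 62, - 57, - 50,- 28 ,-13,-5/4,4, 89/18,20,34,  76, 77,93] 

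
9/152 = 9/152 = 0.06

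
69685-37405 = 32280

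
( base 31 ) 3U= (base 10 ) 123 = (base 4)1323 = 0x7B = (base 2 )1111011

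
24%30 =24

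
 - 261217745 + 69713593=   -  191504152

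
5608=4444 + 1164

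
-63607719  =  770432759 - 834040478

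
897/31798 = 69/2446 = 0.03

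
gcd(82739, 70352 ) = 1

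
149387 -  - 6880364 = 7029751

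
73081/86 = 73081/86 = 849.78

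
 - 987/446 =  - 987/446 = - 2.21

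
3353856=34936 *96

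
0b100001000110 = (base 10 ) 2118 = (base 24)3G6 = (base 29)2F1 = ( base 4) 201012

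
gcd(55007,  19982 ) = 1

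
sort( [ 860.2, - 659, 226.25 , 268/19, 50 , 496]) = [ - 659, 268/19,50,226.25,496,860.2] 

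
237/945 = 79/315= 0.25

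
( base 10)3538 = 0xDD2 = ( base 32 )3EI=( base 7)13213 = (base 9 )4761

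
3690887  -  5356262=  -1665375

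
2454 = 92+2362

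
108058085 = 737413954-629355869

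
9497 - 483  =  9014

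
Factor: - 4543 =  - 7^1*11^1 * 59^1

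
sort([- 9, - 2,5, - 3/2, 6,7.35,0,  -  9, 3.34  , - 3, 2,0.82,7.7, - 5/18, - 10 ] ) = [  -  10, - 9, -9, - 3, -2,-3/2, -5/18, 0, 0.82,2, 3.34, 5, 6, 7.35, 7.7]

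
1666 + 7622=9288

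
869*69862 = 60710078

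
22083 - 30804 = - 8721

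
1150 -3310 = - 2160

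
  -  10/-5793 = 10/5793 = 0.00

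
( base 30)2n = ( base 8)123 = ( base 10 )83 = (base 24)3B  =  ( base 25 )38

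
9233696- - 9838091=19071787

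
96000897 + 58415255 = 154416152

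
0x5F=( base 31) 32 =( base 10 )95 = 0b1011111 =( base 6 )235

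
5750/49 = 5750/49 = 117.35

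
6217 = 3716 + 2501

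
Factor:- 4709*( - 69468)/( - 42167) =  - 2^2*3^1*7^1*17^1*149^ ( - 1)*277^1*283^( -1)*827^1= - 327124812/42167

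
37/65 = 37/65 = 0.57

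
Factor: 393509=19^1*139^1 * 149^1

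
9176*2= 18352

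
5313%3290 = 2023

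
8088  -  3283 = 4805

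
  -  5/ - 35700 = 1/7140 = 0.00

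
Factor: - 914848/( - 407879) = 2^5*11^1*23^1*113^1*407879^ (-1) 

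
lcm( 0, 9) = 0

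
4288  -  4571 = - 283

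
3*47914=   143742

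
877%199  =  81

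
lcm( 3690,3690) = 3690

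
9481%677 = 3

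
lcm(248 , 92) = 5704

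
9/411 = 3/137 = 0.02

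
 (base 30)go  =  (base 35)ee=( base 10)504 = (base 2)111111000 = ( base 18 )1A0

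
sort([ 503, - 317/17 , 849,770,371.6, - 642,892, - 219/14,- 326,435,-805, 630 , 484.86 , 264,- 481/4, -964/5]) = [ - 805, - 642, - 326, - 964/5,  -  481/4, -317/17,-219/14 , 264, 371.6 , 435 , 484.86 , 503, 630 , 770,  849,892 ]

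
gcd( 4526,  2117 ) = 73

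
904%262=118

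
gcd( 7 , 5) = 1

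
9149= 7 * 1307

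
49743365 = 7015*7091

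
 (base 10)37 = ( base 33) 14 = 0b100101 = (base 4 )211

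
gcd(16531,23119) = 61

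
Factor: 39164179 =39164179^1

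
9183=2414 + 6769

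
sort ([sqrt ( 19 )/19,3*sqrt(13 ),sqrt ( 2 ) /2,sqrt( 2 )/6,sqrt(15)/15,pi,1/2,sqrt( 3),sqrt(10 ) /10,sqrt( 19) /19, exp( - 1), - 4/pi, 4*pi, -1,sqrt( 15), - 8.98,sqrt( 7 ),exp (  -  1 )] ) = [-8.98, - 4/pi,-1,sqrt (19) /19, sqrt( 19)/19,sqrt(2 )/6 , sqrt( 15 ) /15,sqrt( 10)/10,exp(-1) , exp( - 1 ),1/2 , sqrt(2 )/2,sqrt(3 ),  sqrt(7 ),pi,sqrt(15),3*sqrt (13 ),4*pi ] 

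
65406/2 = 32703 = 32703.00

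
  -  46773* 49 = -2291877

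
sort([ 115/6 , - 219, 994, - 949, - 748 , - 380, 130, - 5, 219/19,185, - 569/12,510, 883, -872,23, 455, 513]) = [-949,-872, - 748, - 380, - 219, - 569/12,  -  5,219/19, 115/6, 23,130,185, 455, 510,513,883, 994] 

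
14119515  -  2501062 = 11618453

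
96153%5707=4841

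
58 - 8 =50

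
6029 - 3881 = 2148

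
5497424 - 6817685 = - 1320261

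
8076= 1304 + 6772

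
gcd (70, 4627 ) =7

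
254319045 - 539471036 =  -285151991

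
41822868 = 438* 95486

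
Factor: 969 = 3^1 * 17^1*19^1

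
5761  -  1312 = 4449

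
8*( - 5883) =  - 47064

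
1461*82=119802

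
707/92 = 707/92 = 7.68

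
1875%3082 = 1875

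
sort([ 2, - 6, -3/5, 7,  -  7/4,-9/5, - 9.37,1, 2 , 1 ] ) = [-9.37,-6, - 9/5, - 7/4,-3/5,1, 1,2,2, 7]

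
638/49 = 638/49 = 13.02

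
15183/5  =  3036 + 3/5 = 3036.60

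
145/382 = 145/382 = 0.38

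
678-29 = 649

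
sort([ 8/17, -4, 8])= [ - 4, 8/17,8 ]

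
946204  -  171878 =774326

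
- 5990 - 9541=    - 15531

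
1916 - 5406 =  - 3490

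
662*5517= 3652254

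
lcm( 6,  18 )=18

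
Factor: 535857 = 3^1*7^1*17^1 * 19^1*79^1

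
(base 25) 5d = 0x8A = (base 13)a8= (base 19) 75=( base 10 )138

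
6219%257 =51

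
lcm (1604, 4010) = 8020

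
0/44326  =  0= 0.00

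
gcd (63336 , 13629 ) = 21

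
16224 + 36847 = 53071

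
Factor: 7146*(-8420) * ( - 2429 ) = 2^3*3^2*5^1 *7^1*347^1*397^1*421^1 = 146151278280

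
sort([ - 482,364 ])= [ - 482, 364] 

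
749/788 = 749/788 = 0.95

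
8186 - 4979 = 3207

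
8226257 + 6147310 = 14373567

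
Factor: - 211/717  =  -3^( - 1 )*211^1*239^(- 1) 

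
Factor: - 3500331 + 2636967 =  - 863364 =- 2^2* 3^1 * 71947^1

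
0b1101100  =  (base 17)66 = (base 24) 4C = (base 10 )108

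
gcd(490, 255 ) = 5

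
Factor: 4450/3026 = 5^2* 17^( - 1) =25/17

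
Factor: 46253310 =2^1 * 3^1*5^1*211^1*7307^1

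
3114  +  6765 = 9879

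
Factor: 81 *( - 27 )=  -3^7=   -2187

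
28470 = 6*4745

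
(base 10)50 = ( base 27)1n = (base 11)46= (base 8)62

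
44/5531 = 44/5531=0.01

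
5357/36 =5357/36 = 148.81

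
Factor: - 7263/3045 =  - 3^2*5^( - 1 ) * 7^( - 1)  *29^(-1) * 269^1= -  2421/1015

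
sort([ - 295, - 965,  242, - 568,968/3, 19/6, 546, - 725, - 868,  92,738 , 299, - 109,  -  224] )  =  [- 965 , - 868, - 725,-568,-295, - 224, -109,19/6,92, 242,299, 968/3,546,738]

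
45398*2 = 90796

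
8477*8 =67816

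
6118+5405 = 11523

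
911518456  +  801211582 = 1712730038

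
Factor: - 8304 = -2^4*3^1 *173^1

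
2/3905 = 2/3905 = 0.00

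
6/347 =6/347=   0.02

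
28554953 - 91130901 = - 62575948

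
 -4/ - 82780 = 1/20695 = 0.00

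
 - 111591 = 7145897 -7257488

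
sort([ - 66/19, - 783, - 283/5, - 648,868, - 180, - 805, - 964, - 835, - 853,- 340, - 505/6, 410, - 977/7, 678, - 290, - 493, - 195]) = [ -964, - 853, - 835, - 805, - 783, - 648,-493, - 340 ,  -  290 , - 195, - 180, - 977/7 , - 505/6,-283/5, - 66/19, 410,678, 868]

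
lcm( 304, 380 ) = 1520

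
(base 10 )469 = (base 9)571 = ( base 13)2a1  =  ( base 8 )725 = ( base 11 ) 397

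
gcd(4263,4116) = 147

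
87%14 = 3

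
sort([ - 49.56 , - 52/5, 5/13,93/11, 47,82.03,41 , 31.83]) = [-49.56, - 52/5, 5/13,93/11,31.83, 41 , 47, 82.03]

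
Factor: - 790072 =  - 2^3 *61^1  *  1619^1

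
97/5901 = 97/5901 = 0.02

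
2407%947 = 513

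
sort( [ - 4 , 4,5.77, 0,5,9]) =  [-4,0,4,5, 5.77, 9 ]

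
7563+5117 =12680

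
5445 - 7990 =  - 2545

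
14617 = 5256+9361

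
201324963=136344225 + 64980738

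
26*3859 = 100334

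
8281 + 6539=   14820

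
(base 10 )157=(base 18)8d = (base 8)235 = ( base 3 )12211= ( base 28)5h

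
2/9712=1/4856=0.00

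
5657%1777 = 326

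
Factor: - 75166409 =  - 75166409^1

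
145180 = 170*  854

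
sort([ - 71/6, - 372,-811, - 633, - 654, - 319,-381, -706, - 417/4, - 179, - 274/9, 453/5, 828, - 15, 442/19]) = [ - 811, - 706, - 654, - 633, - 381 , - 372, - 319, - 179, - 417/4, - 274/9, - 15, - 71/6 , 442/19, 453/5, 828 ]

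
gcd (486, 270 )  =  54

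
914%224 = 18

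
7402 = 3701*2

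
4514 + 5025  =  9539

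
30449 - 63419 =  - 32970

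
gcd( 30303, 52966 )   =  1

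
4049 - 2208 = 1841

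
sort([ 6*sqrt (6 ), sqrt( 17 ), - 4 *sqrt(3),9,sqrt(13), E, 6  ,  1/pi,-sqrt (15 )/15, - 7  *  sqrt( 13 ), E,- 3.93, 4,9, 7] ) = [ - 7*sqrt( 13 ),- 4*sqrt( 3 ), - 3.93, - sqrt( 15) /15, 1/pi, E , E,sqrt( 13),4,sqrt( 17),6, 7, 9, 9, 6*sqrt( 6 )]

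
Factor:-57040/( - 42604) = 2^2*5^1*23^1*31^1*10651^(  -  1)=14260/10651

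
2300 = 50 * 46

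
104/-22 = - 52/11 = - 4.73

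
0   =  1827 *0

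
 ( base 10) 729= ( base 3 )1000000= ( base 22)1B3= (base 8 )1331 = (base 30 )O9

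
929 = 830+99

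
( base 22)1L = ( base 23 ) 1K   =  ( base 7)61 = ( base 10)43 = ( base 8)53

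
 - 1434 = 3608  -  5042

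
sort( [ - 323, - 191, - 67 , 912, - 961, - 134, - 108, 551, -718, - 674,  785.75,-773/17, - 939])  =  [ - 961, - 939, - 718, - 674, -323 , - 191, - 134, -108,  -  67, - 773/17, 551, 785.75, 912 ]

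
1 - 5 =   -  4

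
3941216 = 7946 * 496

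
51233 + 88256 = 139489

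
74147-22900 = 51247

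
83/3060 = 83/3060 = 0.03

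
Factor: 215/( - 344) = -2^(  -  3)*5^1 = - 5/8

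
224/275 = 224/275 = 0.81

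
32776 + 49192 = 81968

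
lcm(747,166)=1494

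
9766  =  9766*1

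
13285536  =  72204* 184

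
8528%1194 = 170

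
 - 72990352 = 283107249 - 356097601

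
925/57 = 16 + 13/57 = 16.23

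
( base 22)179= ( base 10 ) 647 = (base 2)1010000111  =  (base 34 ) J1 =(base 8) 1207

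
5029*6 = 30174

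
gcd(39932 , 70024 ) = 4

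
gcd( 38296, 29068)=4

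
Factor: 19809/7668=31/12 = 2^( - 2)* 3^( - 1 )*31^1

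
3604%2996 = 608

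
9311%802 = 489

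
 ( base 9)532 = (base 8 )662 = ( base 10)434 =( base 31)E0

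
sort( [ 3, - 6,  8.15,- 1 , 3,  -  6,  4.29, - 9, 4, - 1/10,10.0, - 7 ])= [ - 9,-7,-6, - 6, - 1, - 1/10 , 3,3,4,4.29,  8.15, 10.0 ]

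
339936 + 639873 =979809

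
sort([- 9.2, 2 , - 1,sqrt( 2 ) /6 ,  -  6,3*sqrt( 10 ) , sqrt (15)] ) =[- 9.2, - 6, - 1,  sqrt( 2 ) /6 , 2 , sqrt ( 15) , 3*sqrt( 10)] 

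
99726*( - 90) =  - 8975340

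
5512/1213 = 4+660/1213=4.54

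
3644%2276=1368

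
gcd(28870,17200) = 10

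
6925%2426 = 2073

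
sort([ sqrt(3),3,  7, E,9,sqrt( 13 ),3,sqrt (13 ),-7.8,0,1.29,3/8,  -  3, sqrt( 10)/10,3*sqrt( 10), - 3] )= [ - 7.8, - 3, - 3,0, sqrt( 10)/10,3/8,1.29, sqrt( 3),E,3,3,sqrt( 13 ),sqrt( 13 ),7,9,3*sqrt( 10 )]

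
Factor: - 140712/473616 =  - 41/138 = - 2^( - 1)*3^( - 1)*23^( - 1)*41^1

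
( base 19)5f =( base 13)86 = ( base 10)110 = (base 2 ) 1101110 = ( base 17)68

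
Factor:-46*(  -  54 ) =2484 = 2^2*3^3* 23^1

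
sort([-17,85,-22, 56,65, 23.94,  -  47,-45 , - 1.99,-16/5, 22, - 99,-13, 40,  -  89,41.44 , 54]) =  [ - 99,  -  89,-47 , - 45 , - 22,-17, - 13, - 16/5 , - 1.99, 22, 23.94, 40, 41.44, 54, 56, 65, 85 ] 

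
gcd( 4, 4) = 4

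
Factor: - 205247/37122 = -2^ ( - 1 ) *3^(-1)*7^1 * 23^(-1) *109^1 = -763/138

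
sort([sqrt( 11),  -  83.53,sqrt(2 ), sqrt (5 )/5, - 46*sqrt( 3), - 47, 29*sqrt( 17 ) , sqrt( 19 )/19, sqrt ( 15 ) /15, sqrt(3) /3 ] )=[ - 83.53, - 46*sqrt(3),  -  47,sqrt(19 ) /19, sqrt (15 ) /15,sqrt(5 ) /5 , sqrt( 3)/3, sqrt ( 2), sqrt(11),29*sqrt( 17 ) ]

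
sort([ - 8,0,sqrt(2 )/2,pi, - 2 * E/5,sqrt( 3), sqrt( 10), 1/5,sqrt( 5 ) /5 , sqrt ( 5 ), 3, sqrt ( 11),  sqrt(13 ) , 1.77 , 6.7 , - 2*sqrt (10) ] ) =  [ -8, - 2 * sqrt (10), - 2*E/5,0,1/5,sqrt( 5) /5, sqrt( 2 ) /2, sqrt( 3 ),1.77 , sqrt( 5),3, pi,sqrt( 10 ) , sqrt (11),sqrt (13 ),6.7]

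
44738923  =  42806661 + 1932262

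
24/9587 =24/9587 = 0.00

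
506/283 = 1  +  223/283 = 1.79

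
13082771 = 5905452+7177319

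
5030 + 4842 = 9872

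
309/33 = 103/11  =  9.36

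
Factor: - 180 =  -2^2*3^2*5^1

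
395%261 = 134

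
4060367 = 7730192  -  3669825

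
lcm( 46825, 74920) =374600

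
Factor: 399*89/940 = 35511/940 = 2^( - 2)*3^1 * 5^( - 1)*7^1  *19^1 * 47^( - 1)*89^1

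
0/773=0 = 0.00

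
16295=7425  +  8870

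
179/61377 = 179/61377= 0.00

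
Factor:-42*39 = -2^1*3^2*7^1*13^1 = - 1638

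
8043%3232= 1579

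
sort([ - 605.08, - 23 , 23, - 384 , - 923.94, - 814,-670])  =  [ - 923.94  , - 814, - 670, - 605.08, - 384, - 23, 23 ] 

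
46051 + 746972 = 793023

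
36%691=36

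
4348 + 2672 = 7020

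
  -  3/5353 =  - 1+5350/5353 = - 0.00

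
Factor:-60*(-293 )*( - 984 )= -17298720  =  - 2^5 *3^2* 5^1*41^1*293^1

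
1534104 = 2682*572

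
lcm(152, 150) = 11400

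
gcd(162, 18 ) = 18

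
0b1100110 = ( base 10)102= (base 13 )7b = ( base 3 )10210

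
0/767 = 0  =  0.00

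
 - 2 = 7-9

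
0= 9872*0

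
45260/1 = 45260 = 45260.00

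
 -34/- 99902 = 17/49951=0.00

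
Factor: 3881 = 3881^1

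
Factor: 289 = 17^2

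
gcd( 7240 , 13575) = 905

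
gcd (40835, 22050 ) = 5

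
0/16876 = 0  =  0.00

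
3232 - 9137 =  - 5905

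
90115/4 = 90115/4  =  22528.75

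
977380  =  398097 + 579283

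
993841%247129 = 5325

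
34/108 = 17/54=0.31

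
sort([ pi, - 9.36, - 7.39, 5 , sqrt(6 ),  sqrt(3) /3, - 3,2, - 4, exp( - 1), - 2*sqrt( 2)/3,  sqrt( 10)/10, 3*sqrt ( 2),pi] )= [ - 9.36,-7.39, - 4, - 3, - 2*sqrt(2 )/3, sqrt(10)/10, exp( - 1 ),  sqrt( 3 ) /3, 2, sqrt( 6), pi  ,  pi,3*sqrt( 2), 5]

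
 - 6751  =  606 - 7357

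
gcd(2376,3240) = 216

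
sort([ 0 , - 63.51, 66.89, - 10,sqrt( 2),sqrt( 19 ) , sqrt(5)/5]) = [-63.51, - 10, 0, sqrt( 5) /5, sqrt( 2), sqrt ( 19),66.89] 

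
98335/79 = 98335/79 = 1244.75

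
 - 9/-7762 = 9/7762 = 0.00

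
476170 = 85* 5602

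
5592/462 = 932/77  =  12.10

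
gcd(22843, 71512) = 1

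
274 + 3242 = 3516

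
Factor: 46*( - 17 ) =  - 782=- 2^1*17^1*23^1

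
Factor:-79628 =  - 2^2*17^1*1171^1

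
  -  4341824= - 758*5728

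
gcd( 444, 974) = 2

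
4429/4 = 4429/4 =1107.25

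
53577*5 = 267885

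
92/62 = 46/31 = 1.48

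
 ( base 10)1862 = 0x746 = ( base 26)2JG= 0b11101000110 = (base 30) 222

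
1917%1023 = 894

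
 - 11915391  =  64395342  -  76310733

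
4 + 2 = 6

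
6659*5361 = 35698899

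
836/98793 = 836/98793 = 0.01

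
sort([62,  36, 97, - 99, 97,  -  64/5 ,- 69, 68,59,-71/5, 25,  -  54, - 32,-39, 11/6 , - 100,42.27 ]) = [ - 100, - 99, - 69, - 54, - 39, - 32,- 71/5, - 64/5, 11/6, 25 , 36,42.27, 59, 62,68,97, 97 ]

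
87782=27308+60474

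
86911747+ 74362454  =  161274201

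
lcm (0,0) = 0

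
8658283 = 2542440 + 6115843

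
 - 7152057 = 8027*( - 891)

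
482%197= 88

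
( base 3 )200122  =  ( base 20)153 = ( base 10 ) 503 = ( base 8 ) 767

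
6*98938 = 593628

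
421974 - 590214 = - 168240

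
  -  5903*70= - 413210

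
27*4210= 113670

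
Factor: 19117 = 7^1*2731^1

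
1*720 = 720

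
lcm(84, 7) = 84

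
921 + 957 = 1878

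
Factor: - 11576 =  - 2^3*1447^1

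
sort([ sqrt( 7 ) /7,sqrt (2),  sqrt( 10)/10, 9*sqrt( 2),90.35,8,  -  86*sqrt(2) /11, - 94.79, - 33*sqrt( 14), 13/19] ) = [ -33*sqrt (14), - 94.79,-86 * sqrt(2)/11, sqrt( 10)/10,sqrt ( 7) /7, 13/19,sqrt(2),8,9 *sqrt(2 ),90.35]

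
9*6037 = 54333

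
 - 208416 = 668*(-312)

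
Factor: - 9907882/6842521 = - 2^1*7^ ( - 1 )*29^ (  -  1)*37^( - 1 )*47^1*109^1*911^( - 1)*967^1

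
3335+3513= 6848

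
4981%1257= 1210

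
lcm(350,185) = 12950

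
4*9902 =39608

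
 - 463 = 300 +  - 763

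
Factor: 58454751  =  3^1*19484917^1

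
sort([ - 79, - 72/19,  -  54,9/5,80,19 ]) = [ - 79,-54, - 72/19,9/5, 19,80]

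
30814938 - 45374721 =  - 14559783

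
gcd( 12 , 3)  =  3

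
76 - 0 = 76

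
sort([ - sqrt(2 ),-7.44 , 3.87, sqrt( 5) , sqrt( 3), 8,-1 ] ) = [ - 7.44, - sqrt( 2),-1,sqrt( 3), sqrt( 5),3.87,8 ]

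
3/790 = 3/790=   0.00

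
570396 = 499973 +70423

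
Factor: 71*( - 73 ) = -5183 =- 71^1*73^1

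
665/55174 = 95/7882=0.01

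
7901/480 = 7901/480 = 16.46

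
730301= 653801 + 76500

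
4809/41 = 117 +12/41 = 117.29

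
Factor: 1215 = 3^5*5^1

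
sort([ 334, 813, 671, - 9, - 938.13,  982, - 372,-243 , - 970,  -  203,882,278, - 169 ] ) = [-970, - 938.13, - 372, - 243, -203, - 169, - 9, 278, 334 , 671,813, 882, 982] 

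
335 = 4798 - 4463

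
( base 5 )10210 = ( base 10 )680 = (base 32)L8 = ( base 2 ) 1010101000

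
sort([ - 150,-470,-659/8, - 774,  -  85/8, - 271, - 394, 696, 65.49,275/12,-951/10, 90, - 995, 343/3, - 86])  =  [ - 995, - 774, - 470, - 394, - 271,  -  150, - 951/10 , - 86,  -  659/8, - 85/8,275/12, 65.49,90, 343/3, 696]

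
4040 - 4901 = -861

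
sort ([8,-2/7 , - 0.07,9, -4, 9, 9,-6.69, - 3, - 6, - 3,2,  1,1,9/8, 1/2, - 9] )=[ - 9, - 6.69, - 6, - 4, - 3,  -  3 , - 2/7, - 0.07, 1/2, 1,1,9/8,2,8, 9,  9, 9 ] 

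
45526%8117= 4941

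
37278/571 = 37278/571 =65.29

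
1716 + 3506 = 5222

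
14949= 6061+8888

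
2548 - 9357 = -6809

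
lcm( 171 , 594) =11286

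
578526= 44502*13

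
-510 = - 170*3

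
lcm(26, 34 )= 442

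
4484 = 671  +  3813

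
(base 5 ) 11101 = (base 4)30020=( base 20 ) 1ig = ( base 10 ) 776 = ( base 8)1410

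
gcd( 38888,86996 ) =4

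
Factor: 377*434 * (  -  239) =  - 39104702 = - 2^1*7^1*13^1* 29^1*31^1*239^1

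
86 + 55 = 141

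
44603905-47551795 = - 2947890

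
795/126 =265/42 = 6.31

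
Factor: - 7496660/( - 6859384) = 2^( - 1)*5^1*7^( - 1)*17^2*1297^1 * 122489^( - 1)= 1874165/1714846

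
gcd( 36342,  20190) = 4038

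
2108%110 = 18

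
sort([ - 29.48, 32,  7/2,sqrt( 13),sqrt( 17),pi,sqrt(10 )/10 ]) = [- 29.48,sqrt(10)/10,pi,7/2,  sqrt( 13) , sqrt( 17), 32 ] 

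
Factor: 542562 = 2^1*3^1 * 31^1*2917^1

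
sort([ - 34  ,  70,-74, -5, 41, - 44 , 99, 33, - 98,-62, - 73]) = [ - 98,-74,-73, -62,  -  44,-34, - 5,33, 41,  70, 99]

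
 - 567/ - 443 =1 + 124/443= 1.28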